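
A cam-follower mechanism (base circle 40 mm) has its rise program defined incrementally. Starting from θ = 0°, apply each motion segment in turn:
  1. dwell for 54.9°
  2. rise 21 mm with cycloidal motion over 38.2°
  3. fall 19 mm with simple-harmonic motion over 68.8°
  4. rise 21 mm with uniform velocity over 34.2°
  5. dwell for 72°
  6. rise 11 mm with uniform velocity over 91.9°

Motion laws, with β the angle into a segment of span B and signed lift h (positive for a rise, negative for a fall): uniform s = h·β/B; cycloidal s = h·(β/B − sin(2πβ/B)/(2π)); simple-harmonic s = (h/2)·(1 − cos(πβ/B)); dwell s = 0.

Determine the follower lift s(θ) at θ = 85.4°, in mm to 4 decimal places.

seg 1 [0°–54.9°] dwell: s stays 0.0000
seg 2 [54.9°–93.1°] cycloidal, h=21: θ=85.4° here. β=30.5, B=38.2. 21·(0.7984 − sin(2π·0.7984)/(2π)) = 19.9557 → s = 19.9557

19.9557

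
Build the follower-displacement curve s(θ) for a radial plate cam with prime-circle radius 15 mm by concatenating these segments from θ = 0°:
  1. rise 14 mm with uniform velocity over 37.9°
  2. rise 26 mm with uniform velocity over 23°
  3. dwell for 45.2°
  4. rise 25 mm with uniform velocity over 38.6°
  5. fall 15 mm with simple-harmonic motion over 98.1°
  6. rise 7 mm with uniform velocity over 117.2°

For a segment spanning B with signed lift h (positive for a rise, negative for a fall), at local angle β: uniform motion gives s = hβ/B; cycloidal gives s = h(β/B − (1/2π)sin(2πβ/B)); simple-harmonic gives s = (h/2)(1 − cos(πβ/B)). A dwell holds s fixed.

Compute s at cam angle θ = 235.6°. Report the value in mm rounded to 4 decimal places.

seg 1 [0°–37.9°] uniform, h=14: full span → s += 14 → s = 14.0000
seg 2 [37.9°–60.9°] uniform, h=26: full span → s += 26 → s = 40.0000
seg 3 [60.9°–106.1°] dwell: s stays 40.0000
seg 4 [106.1°–144.7°] uniform, h=25: full span → s += 25 → s = 65.0000
seg 5 [144.7°–242.8°] simple-harmonic, h=-15: θ=235.6° here. β=90.9, B=98.1. -15/2·(1 − cos(π·0.9266)) = -14.8015 → s = 50.1985

50.1985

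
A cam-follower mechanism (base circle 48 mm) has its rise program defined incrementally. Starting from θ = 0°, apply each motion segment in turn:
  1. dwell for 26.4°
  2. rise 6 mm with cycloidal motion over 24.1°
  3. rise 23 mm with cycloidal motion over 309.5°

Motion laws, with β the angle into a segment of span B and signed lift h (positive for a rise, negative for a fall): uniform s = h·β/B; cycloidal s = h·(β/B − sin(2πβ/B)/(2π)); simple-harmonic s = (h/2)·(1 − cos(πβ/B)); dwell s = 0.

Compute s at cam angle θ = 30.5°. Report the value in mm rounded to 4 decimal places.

seg 1 [0°–26.4°] dwell: s stays 0.0000
seg 2 [26.4°–50.5°] cycloidal, h=6: θ=30.5° here. β=4.1, B=24.1. 6·(0.1701 − sin(2π·0.1701)/(2π)) = 0.1836 → s = 0.1836

0.1836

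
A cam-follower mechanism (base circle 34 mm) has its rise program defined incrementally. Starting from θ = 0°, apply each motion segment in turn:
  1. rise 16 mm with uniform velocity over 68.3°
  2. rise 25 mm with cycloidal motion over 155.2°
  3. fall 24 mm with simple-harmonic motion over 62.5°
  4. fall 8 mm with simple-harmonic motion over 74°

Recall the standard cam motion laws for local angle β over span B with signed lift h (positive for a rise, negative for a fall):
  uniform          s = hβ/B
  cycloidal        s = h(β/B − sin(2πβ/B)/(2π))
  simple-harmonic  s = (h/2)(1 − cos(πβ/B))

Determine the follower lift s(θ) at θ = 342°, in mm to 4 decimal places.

seg 1 [0°–68.3°] uniform, h=16: full span → s += 16 → s = 16.0000
seg 2 [68.3°–223.5°] cycloidal, h=25: full span → s += 25 → s = 41.0000
seg 3 [223.5°–286°] simple-harmonic, h=-24: full span → s += -24 → s = 17.0000
seg 4 [286°–360°] simple-harmonic, h=-8: θ=342° here. β=56, B=74. -8/2·(1 − cos(π·0.7568)) = -6.8878 → s = 10.1122

10.1122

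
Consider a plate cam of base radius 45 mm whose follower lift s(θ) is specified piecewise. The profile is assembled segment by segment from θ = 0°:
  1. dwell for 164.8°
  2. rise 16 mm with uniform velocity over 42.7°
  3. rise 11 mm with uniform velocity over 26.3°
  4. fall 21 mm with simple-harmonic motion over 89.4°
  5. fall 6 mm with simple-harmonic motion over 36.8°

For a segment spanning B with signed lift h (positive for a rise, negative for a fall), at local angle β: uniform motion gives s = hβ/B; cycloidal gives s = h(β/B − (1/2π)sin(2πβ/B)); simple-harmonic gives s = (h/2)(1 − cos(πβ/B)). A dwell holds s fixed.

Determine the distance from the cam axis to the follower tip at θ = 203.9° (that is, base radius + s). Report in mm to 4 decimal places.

seg 1 [0°–164.8°] dwell: s stays 0.0000
seg 2 [164.8°–207.5°] uniform, h=16: θ=203.9° here. β=39.1, B=42.7. 16·39.1/42.7 = 14.6511 → s = 14.6511
radial distance = base radius + s = 45 + 14.6511 = 59.6511

59.6511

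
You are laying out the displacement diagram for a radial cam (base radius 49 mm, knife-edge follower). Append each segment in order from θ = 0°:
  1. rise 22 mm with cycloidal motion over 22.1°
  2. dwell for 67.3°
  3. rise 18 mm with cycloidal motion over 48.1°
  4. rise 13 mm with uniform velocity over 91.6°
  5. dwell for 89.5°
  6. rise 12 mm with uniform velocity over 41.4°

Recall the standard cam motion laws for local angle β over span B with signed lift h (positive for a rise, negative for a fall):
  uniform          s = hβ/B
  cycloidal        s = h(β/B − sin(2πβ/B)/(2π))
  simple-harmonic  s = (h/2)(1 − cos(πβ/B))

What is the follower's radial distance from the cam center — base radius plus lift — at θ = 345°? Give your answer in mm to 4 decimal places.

seg 1 [0°–22.1°] cycloidal, h=22: full span → s += 22 → s = 22.0000
seg 2 [22.1°–89.4°] dwell: s stays 22.0000
seg 3 [89.4°–137.5°] cycloidal, h=18: full span → s += 18 → s = 40.0000
seg 4 [137.5°–229.1°] uniform, h=13: full span → s += 13 → s = 53.0000
seg 5 [229.1°–318.6°] dwell: s stays 53.0000
seg 6 [318.6°–360°] uniform, h=12: θ=345° here. β=26.4, B=41.4. 12·26.4/41.4 = 7.6522 → s = 60.6522
radial distance = base radius + s = 49 + 60.6522 = 109.6522

109.6522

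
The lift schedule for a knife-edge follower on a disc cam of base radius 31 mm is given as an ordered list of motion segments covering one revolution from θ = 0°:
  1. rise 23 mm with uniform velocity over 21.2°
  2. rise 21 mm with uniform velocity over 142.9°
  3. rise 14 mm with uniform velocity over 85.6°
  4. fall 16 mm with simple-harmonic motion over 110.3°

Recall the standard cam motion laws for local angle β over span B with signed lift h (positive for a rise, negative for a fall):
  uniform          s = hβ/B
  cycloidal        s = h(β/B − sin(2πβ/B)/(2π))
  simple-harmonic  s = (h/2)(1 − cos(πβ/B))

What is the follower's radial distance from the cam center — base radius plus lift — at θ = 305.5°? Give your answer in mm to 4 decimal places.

seg 1 [0°–21.2°] uniform, h=23: full span → s += 23 → s = 23.0000
seg 2 [21.2°–164.1°] uniform, h=21: full span → s += 21 → s = 44.0000
seg 3 [164.1°–249.7°] uniform, h=14: full span → s += 14 → s = 58.0000
seg 4 [249.7°–360°] simple-harmonic, h=-16: θ=305.5° here. β=55.8, B=110.3. -16/2·(1 − cos(π·0.5059)) = -8.1481 → s = 49.8519
radial distance = base radius + s = 31 + 49.8519 = 80.8519

80.8519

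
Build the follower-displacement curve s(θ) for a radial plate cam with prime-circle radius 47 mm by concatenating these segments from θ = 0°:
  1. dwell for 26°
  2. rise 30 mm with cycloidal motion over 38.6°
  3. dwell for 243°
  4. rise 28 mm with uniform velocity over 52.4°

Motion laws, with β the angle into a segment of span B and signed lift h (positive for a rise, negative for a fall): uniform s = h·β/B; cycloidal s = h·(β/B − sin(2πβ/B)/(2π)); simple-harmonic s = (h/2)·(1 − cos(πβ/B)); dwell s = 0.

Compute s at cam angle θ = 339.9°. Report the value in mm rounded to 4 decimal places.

seg 1 [0°–26°] dwell: s stays 0.0000
seg 2 [26°–64.6°] cycloidal, h=30: full span → s += 30 → s = 30.0000
seg 3 [64.6°–307.6°] dwell: s stays 30.0000
seg 4 [307.6°–360°] uniform, h=28: θ=339.9° here. β=32.3, B=52.4. 28·32.3/52.4 = 17.2595 → s = 47.2595

47.2595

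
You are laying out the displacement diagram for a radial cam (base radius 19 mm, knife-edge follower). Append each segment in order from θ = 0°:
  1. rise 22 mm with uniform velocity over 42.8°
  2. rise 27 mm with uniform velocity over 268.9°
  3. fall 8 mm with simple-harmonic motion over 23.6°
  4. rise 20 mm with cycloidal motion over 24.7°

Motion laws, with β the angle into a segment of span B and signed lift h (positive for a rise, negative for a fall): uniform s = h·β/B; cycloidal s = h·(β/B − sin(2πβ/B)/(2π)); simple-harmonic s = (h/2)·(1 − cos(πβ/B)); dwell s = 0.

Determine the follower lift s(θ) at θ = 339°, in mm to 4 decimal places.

seg 1 [0°–42.8°] uniform, h=22: full span → s += 22 → s = 22.0000
seg 2 [42.8°–311.7°] uniform, h=27: full span → s += 27 → s = 49.0000
seg 3 [311.7°–335.3°] simple-harmonic, h=-8: full span → s += -8 → s = 41.0000
seg 4 [335.3°–360°] cycloidal, h=20: θ=339° here. β=3.7, B=24.7. 20·(0.1498 − sin(2π·0.1498)/(2π)) = 0.4232 → s = 41.4232

41.4232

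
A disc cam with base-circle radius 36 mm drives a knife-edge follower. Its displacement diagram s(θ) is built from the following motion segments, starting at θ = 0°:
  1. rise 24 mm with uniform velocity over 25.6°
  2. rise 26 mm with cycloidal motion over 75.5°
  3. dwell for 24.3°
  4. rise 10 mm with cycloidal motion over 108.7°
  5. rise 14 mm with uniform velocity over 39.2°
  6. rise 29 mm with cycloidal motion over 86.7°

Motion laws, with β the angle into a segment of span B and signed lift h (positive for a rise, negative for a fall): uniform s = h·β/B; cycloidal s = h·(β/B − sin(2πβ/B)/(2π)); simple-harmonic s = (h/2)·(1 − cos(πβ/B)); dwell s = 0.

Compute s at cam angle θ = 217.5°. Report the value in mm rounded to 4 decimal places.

seg 1 [0°–25.6°] uniform, h=24: full span → s += 24 → s = 24.0000
seg 2 [25.6°–101.1°] cycloidal, h=26: full span → s += 26 → s = 50.0000
seg 3 [101.1°–125.4°] dwell: s stays 50.0000
seg 4 [125.4°–234.1°] cycloidal, h=10: θ=217.5° here. β=92.1, B=108.7. 10·(0.8473 − sin(2π·0.8473)/(2π)) = 9.7762 → s = 59.7762

59.7762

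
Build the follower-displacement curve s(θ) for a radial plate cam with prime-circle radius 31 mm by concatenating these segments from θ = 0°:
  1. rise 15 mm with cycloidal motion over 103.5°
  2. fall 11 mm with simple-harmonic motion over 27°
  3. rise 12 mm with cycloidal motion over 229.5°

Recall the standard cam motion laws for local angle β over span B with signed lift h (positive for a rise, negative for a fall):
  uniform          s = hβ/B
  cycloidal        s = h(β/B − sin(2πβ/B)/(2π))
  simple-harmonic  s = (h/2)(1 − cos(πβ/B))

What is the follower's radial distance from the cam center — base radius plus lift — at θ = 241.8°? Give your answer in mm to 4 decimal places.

seg 1 [0°–103.5°] cycloidal, h=15: full span → s += 15 → s = 15.0000
seg 2 [103.5°–130.5°] simple-harmonic, h=-11: full span → s += -11 → s = 4.0000
seg 3 [130.5°–360°] cycloidal, h=12: θ=241.8° here. β=111.3, B=229.5. 12·(0.4850 − sin(2π·0.4850)/(2π)) = 5.6395 → s = 9.6395
radial distance = base radius + s = 31 + 9.6395 = 40.6395

40.6395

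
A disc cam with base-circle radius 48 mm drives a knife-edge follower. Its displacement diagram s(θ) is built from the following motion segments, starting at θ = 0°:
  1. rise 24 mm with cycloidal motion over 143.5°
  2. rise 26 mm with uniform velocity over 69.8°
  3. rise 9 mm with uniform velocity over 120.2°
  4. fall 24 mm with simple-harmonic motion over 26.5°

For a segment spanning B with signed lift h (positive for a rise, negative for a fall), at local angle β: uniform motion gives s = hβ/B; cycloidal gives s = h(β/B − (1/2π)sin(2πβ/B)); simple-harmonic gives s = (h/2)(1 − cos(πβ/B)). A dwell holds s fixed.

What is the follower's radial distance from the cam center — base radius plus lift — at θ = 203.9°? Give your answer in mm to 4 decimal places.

seg 1 [0°–143.5°] cycloidal, h=24: full span → s += 24 → s = 24.0000
seg 2 [143.5°–213.3°] uniform, h=26: θ=203.9° here. β=60.4, B=69.8. 26·60.4/69.8 = 22.4986 → s = 46.4986
radial distance = base radius + s = 48 + 46.4986 = 94.4986

94.4986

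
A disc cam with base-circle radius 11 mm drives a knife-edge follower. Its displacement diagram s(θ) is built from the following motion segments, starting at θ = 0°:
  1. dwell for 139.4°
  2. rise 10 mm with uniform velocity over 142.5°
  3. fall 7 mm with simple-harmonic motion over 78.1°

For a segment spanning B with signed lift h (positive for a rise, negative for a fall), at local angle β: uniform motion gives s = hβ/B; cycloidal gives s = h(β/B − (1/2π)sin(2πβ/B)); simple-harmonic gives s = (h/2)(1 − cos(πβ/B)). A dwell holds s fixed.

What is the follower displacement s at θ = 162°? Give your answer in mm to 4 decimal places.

seg 1 [0°–139.4°] dwell: s stays 0.0000
seg 2 [139.4°–281.9°] uniform, h=10: θ=162° here. β=22.6, B=142.5. 10·22.6/142.5 = 1.5860 → s = 1.5860

1.5860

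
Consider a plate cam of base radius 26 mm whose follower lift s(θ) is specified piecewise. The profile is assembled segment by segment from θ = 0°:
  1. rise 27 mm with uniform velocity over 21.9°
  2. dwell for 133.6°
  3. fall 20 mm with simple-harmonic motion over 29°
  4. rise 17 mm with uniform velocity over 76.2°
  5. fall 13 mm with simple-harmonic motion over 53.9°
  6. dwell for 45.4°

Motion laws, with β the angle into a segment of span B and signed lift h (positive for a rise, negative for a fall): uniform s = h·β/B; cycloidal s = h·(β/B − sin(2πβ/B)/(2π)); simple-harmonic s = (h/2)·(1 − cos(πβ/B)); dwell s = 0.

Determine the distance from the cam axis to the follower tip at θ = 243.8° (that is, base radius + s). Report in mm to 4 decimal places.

seg 1 [0°–21.9°] uniform, h=27: full span → s += 27 → s = 27.0000
seg 2 [21.9°–155.5°] dwell: s stays 27.0000
seg 3 [155.5°–184.5°] simple-harmonic, h=-20: full span → s += -20 → s = 7.0000
seg 4 [184.5°–260.7°] uniform, h=17: θ=243.8° here. β=59.3, B=76.2. 17·59.3/76.2 = 13.2297 → s = 20.2297
radial distance = base radius + s = 26 + 20.2297 = 46.2297

46.2297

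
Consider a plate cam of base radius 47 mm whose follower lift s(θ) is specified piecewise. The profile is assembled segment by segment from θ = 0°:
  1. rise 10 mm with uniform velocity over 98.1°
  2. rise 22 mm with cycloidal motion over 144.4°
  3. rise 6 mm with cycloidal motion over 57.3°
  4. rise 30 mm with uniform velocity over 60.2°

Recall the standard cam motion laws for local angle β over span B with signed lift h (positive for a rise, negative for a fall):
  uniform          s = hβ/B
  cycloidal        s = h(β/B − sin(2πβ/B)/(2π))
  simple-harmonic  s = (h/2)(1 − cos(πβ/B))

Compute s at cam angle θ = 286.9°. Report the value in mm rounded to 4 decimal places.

seg 1 [0°–98.1°] uniform, h=10: full span → s += 10 → s = 10.0000
seg 2 [98.1°–242.5°] cycloidal, h=22: full span → s += 22 → s = 32.0000
seg 3 [242.5°–299.8°] cycloidal, h=6: θ=286.9° here. β=44.4, B=57.3. 6·(0.7749 − sin(2π·0.7749)/(2π)) = 5.5925 → s = 37.5925

37.5925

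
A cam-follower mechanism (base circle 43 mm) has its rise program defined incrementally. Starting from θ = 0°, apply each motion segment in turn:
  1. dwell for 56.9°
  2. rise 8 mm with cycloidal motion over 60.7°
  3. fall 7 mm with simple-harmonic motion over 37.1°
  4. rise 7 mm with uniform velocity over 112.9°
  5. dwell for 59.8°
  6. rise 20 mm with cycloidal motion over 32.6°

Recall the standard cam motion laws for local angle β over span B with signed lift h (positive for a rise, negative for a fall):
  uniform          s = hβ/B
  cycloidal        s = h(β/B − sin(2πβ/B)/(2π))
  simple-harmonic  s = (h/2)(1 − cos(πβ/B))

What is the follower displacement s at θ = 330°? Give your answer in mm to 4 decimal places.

seg 1 [0°–56.9°] dwell: s stays 0.0000
seg 2 [56.9°–117.6°] cycloidal, h=8: full span → s += 8 → s = 8.0000
seg 3 [117.6°–154.7°] simple-harmonic, h=-7: full span → s += -7 → s = 1.0000
seg 4 [154.7°–267.6°] uniform, h=7: full span → s += 7 → s = 8.0000
seg 5 [267.6°–327.4°] dwell: s stays 8.0000
seg 6 [327.4°–360°] cycloidal, h=20: θ=330° here. β=2.6, B=32.6. 20·(0.0798 − sin(2π·0.0798)/(2π)) = 0.0659 → s = 8.0659

8.0659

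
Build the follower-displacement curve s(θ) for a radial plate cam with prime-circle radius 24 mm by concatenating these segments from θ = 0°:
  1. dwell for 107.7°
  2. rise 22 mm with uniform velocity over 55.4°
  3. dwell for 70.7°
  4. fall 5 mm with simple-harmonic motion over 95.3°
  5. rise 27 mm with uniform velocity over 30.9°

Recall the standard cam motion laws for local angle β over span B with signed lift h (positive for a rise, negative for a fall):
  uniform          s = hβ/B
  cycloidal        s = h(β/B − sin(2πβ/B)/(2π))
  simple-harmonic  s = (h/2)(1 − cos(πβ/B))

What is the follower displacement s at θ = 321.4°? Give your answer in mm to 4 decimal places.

seg 1 [0°–107.7°] dwell: s stays 0.0000
seg 2 [107.7°–163.1°] uniform, h=22: full span → s += 22 → s = 22.0000
seg 3 [163.1°–233.8°] dwell: s stays 22.0000
seg 4 [233.8°–329.1°] simple-harmonic, h=-5: θ=321.4° here. β=87.6, B=95.3. -5/2·(1 − cos(π·0.9192)) = -4.9199 → s = 17.0801

17.0801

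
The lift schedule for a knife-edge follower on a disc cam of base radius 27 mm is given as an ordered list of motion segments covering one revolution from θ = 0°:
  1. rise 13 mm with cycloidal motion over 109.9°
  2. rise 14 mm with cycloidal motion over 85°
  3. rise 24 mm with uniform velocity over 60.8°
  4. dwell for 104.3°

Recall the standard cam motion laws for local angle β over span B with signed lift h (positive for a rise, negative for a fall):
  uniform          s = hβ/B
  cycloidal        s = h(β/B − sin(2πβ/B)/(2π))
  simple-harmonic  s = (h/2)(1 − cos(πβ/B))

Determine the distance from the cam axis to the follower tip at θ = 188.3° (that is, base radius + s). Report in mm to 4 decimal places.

seg 1 [0°–109.9°] cycloidal, h=13: full span → s += 13 → s = 13.0000
seg 2 [109.9°–194.9°] cycloidal, h=14: θ=188.3° here. β=78.4, B=85. 14·(0.9224 − sin(2π·0.9224)/(2π)) = 13.9574 → s = 26.9574
radial distance = base radius + s = 27 + 26.9574 = 53.9574

53.9574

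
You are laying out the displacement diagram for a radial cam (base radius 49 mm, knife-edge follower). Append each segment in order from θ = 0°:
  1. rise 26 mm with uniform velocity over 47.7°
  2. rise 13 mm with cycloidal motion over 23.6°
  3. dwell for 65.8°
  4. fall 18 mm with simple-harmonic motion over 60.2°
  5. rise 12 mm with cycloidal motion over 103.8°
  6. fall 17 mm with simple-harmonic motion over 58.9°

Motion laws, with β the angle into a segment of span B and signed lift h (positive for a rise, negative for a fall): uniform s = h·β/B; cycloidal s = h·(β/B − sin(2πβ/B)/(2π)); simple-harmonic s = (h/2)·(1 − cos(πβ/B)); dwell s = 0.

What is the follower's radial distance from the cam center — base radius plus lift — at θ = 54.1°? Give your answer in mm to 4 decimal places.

seg 1 [0°–47.7°] uniform, h=26: full span → s += 26 → s = 26.0000
seg 2 [47.7°–71.3°] cycloidal, h=13: θ=54.1° here. β=6.4, B=23.6. 13·(0.2712 − sin(2π·0.2712)/(2π)) = 1.4747 → s = 27.4747
radial distance = base radius + s = 49 + 27.4747 = 76.4747

76.4747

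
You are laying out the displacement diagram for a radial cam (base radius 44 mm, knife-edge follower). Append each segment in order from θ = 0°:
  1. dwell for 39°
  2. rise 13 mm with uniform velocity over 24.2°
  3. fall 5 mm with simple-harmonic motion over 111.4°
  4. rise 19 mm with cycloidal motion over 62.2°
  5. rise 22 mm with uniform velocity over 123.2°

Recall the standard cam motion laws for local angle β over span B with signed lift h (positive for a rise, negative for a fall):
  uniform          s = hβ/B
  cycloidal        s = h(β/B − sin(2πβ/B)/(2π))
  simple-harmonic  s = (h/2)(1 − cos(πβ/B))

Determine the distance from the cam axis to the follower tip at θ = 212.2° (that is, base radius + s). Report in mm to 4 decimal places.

seg 1 [0°–39°] dwell: s stays 0.0000
seg 2 [39°–63.2°] uniform, h=13: full span → s += 13 → s = 13.0000
seg 3 [63.2°–174.6°] simple-harmonic, h=-5: full span → s += -5 → s = 8.0000
seg 4 [174.6°–236.8°] cycloidal, h=19: θ=212.2° here. β=37.6, B=62.2. 19·(0.6045 − sin(2π·0.6045)/(2π)) = 13.3314 → s = 21.3314
radial distance = base radius + s = 44 + 21.3314 = 65.3314

65.3314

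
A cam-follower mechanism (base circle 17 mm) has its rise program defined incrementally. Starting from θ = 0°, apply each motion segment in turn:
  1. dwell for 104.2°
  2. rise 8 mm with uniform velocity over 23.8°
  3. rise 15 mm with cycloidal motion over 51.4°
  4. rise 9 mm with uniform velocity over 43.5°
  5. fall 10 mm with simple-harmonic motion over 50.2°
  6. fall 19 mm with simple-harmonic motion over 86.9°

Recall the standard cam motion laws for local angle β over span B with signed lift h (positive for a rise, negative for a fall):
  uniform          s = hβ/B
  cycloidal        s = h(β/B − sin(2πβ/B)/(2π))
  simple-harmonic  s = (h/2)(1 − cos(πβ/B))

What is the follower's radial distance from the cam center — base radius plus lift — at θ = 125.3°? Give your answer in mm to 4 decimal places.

seg 1 [0°–104.2°] dwell: s stays 0.0000
seg 2 [104.2°–128°] uniform, h=8: θ=125.3° here. β=21.1, B=23.8. 8·21.1/23.8 = 7.0924 → s = 7.0924
radial distance = base radius + s = 17 + 7.0924 = 24.0924

24.0924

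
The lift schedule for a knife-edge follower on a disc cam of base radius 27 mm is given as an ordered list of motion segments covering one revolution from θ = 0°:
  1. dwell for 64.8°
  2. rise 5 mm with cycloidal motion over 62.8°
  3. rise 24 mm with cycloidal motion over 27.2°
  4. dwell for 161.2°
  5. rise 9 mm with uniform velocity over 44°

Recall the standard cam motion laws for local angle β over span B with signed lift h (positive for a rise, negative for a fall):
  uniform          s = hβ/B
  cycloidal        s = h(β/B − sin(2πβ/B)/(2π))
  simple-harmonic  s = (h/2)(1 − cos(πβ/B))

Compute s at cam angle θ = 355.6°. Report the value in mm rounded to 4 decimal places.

seg 1 [0°–64.8°] dwell: s stays 0.0000
seg 2 [64.8°–127.6°] cycloidal, h=5: full span → s += 5 → s = 5.0000
seg 3 [127.6°–154.8°] cycloidal, h=24: full span → s += 24 → s = 29.0000
seg 4 [154.8°–316°] dwell: s stays 29.0000
seg 5 [316°–360°] uniform, h=9: θ=355.6° here. β=39.6, B=44. 9·39.6/44 = 8.1000 → s = 37.1000

37.1000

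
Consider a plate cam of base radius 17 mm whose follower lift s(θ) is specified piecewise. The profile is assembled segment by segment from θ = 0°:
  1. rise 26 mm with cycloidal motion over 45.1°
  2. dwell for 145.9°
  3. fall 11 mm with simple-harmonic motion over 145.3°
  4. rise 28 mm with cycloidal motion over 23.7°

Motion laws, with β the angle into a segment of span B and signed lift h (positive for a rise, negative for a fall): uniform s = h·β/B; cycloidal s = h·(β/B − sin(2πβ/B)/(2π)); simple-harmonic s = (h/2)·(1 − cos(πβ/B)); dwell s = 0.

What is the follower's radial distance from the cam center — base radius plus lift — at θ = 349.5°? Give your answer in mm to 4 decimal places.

seg 1 [0°–45.1°] cycloidal, h=26: full span → s += 26 → s = 26.0000
seg 2 [45.1°–191°] dwell: s stays 26.0000
seg 3 [191°–336.3°] simple-harmonic, h=-11: full span → s += -11 → s = 15.0000
seg 4 [336.3°–360°] cycloidal, h=28: θ=349.5° here. β=13.2, B=23.7. 28·(0.5570 − sin(2π·0.5570)/(2π)) = 17.1560 → s = 32.1560
radial distance = base radius + s = 17 + 32.1560 = 49.1560

49.1560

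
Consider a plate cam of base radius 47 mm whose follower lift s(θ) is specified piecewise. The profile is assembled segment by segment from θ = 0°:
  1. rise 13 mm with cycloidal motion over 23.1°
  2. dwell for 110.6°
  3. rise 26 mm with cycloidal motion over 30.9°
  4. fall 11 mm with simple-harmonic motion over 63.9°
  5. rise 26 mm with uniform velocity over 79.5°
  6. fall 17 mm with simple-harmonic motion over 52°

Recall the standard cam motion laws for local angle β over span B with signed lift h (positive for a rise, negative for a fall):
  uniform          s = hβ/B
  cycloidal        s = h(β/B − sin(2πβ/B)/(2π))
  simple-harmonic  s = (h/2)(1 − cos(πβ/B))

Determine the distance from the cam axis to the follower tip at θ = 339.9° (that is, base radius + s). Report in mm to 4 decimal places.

seg 1 [0°–23.1°] cycloidal, h=13: full span → s += 13 → s = 13.0000
seg 2 [23.1°–133.7°] dwell: s stays 13.0000
seg 3 [133.7°–164.6°] cycloidal, h=26: full span → s += 26 → s = 39.0000
seg 4 [164.6°–228.5°] simple-harmonic, h=-11: full span → s += -11 → s = 28.0000
seg 5 [228.5°–308°] uniform, h=26: full span → s += 26 → s = 54.0000
seg 6 [308°–360°] simple-harmonic, h=-17: θ=339.9° here. β=31.9, B=52. -17/2·(1 − cos(π·0.6135)) = -11.4661 → s = 42.5339
radial distance = base radius + s = 47 + 42.5339 = 89.5339

89.5339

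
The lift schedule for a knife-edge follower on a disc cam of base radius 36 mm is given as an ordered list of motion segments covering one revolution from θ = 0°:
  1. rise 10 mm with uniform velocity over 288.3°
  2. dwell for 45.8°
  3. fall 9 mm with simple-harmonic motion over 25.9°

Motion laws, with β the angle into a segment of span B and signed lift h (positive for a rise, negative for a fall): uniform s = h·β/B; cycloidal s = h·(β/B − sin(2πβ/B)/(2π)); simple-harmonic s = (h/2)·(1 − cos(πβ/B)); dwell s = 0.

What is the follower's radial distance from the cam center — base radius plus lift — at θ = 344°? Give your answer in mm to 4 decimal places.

seg 1 [0°–288.3°] uniform, h=10: full span → s += 10 → s = 10.0000
seg 2 [288.3°–334.1°] dwell: s stays 10.0000
seg 3 [334.1°–360°] simple-harmonic, h=-9: θ=344° here. β=9.9, B=25.9. -9/2·(1 − cos(π·0.3822)) = -2.8729 → s = 7.1271
radial distance = base radius + s = 36 + 7.1271 = 43.1271

43.1271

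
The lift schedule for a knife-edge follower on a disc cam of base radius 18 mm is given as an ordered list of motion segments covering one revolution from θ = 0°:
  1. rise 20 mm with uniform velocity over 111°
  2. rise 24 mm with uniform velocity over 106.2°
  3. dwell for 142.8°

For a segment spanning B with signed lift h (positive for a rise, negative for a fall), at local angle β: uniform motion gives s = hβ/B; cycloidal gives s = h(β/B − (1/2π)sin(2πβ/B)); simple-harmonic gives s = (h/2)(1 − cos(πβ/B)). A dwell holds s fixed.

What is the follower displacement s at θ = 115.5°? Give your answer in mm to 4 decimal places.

seg 1 [0°–111°] uniform, h=20: full span → s += 20 → s = 20.0000
seg 2 [111°–217.2°] uniform, h=24: θ=115.5° here. β=4.5, B=106.2. 24·4.5/106.2 = 1.0169 → s = 21.0169

21.0169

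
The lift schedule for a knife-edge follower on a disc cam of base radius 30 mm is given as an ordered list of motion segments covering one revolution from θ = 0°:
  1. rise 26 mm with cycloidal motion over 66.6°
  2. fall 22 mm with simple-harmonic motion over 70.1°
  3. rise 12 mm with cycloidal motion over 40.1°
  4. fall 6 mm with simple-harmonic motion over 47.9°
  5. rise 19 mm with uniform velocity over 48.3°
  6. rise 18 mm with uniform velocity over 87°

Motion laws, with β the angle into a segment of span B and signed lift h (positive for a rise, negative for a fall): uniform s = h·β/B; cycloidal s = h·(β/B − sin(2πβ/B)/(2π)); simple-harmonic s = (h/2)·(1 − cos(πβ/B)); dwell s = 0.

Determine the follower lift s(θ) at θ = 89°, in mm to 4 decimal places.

seg 1 [0°–66.6°] cycloidal, h=26: full span → s += 26 → s = 26.0000
seg 2 [66.6°–136.7°] simple-harmonic, h=-22: θ=89° here. β=22.4, B=70.1. -22/2·(1 − cos(π·0.3195)) = -5.0926 → s = 20.9074

20.9074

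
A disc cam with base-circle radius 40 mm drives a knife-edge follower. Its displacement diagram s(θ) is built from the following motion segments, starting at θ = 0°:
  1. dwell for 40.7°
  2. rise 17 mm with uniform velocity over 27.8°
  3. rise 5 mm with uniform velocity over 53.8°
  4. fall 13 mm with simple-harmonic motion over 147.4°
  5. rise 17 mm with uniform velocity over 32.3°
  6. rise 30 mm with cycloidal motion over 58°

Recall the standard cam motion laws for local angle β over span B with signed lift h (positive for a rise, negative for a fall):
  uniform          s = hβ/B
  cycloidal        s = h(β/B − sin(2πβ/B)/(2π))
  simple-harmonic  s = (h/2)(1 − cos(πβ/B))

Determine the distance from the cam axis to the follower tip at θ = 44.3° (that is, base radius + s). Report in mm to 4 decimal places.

seg 1 [0°–40.7°] dwell: s stays 0.0000
seg 2 [40.7°–68.5°] uniform, h=17: θ=44.3° here. β=3.6, B=27.8. 17·3.6/27.8 = 2.2014 → s = 2.2014
radial distance = base radius + s = 40 + 2.2014 = 42.2014

42.2014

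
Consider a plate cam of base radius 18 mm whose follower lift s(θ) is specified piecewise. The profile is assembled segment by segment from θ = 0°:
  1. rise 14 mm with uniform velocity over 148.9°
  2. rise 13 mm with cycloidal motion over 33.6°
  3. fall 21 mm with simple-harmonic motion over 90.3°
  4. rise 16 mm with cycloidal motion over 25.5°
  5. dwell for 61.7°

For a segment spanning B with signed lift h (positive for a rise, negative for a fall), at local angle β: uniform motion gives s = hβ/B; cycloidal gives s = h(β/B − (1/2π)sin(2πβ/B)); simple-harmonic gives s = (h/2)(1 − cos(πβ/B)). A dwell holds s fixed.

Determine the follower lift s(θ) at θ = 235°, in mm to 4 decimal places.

seg 1 [0°–148.9°] uniform, h=14: full span → s += 14 → s = 14.0000
seg 2 [148.9°–182.5°] cycloidal, h=13: full span → s += 13 → s = 27.0000
seg 3 [182.5°–272.8°] simple-harmonic, h=-21: θ=235° here. β=52.5, B=90.3. -21/2·(1 − cos(π·0.5814)) = -13.1558 → s = 13.8442

13.8442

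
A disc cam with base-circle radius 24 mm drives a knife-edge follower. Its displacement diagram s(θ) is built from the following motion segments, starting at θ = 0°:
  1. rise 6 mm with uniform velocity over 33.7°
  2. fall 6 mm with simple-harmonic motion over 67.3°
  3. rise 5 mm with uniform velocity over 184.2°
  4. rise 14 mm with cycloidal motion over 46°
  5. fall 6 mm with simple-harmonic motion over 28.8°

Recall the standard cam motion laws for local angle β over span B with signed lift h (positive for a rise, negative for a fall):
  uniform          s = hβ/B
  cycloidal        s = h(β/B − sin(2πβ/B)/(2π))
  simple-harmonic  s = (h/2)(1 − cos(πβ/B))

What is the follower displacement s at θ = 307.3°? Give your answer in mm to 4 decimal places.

seg 1 [0°–33.7°] uniform, h=6: full span → s += 6 → s = 6.0000
seg 2 [33.7°–101°] simple-harmonic, h=-6: full span → s += -6 → s = 0.0000
seg 3 [101°–285.2°] uniform, h=5: full span → s += 5 → s = 5.0000
seg 4 [285.2°–331.2°] cycloidal, h=14: θ=307.3° here. β=22.1, B=46. 14·(0.4804 − sin(2π·0.4804)/(2π)) = 6.4529 → s = 11.4529

11.4529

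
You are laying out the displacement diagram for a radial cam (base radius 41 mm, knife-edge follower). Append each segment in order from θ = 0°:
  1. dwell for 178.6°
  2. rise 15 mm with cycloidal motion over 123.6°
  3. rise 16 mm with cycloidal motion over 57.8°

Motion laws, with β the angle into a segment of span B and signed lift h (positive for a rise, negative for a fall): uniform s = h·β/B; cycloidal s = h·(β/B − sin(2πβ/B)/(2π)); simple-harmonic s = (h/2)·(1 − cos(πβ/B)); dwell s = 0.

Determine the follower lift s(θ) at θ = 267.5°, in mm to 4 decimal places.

seg 1 [0°–178.6°] dwell: s stays 0.0000
seg 2 [178.6°–302.2°] cycloidal, h=15: θ=267.5° here. β=88.9, B=123.6. 15·(0.7193 − sin(2π·0.7193)/(2π)) = 13.1318 → s = 13.1318

13.1318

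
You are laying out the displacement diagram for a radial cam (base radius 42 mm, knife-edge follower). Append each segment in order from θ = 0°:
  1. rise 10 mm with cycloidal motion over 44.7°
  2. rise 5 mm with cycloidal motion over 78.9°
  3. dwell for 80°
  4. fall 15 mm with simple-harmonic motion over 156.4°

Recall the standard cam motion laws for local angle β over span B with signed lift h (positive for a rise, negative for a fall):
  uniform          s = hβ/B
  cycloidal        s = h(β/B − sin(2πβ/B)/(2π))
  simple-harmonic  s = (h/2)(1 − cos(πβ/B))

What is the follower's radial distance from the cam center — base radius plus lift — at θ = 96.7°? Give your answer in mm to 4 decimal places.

seg 1 [0°–44.7°] cycloidal, h=10: full span → s += 10 → s = 10.0000
seg 2 [44.7°–123.6°] cycloidal, h=5: θ=96.7° here. β=52, B=78.9. 5·(0.6591 − sin(2π·0.6591)/(2π)) = 3.9647 → s = 13.9647
radial distance = base radius + s = 42 + 13.9647 = 55.9647

55.9647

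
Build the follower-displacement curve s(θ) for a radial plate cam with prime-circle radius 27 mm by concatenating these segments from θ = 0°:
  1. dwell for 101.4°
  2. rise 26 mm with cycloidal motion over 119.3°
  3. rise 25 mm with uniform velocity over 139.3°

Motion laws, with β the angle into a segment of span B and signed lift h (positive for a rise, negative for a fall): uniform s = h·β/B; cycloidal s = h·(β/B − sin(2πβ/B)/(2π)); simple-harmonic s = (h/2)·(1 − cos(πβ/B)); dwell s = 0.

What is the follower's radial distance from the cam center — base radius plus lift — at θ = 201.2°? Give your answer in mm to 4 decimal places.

seg 1 [0°–101.4°] dwell: s stays 0.0000
seg 2 [101.4°–220.7°] cycloidal, h=26: θ=201.2° here. β=99.8, B=119.3. 26·(0.8365 − sin(2π·0.8365)/(2π)) = 25.2913 → s = 25.2913
radial distance = base radius + s = 27 + 25.2913 = 52.2913

52.2913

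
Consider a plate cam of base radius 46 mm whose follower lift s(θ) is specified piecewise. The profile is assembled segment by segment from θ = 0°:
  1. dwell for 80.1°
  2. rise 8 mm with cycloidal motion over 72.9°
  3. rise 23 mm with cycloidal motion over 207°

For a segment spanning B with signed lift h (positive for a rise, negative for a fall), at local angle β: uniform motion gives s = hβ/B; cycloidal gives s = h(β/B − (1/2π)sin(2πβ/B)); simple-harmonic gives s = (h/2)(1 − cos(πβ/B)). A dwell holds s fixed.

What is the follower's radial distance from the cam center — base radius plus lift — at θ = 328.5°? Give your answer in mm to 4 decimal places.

seg 1 [0°–80.1°] dwell: s stays 0.0000
seg 2 [80.1°–153°] cycloidal, h=8: full span → s += 8 → s = 8.0000
seg 3 [153°–360°] cycloidal, h=23: θ=328.5° here. β=175.5, B=207. 23·(0.8478 − sin(2π·0.8478)/(2π)) = 22.4906 → s = 30.4906
radial distance = base radius + s = 46 + 30.4906 = 76.4906

76.4906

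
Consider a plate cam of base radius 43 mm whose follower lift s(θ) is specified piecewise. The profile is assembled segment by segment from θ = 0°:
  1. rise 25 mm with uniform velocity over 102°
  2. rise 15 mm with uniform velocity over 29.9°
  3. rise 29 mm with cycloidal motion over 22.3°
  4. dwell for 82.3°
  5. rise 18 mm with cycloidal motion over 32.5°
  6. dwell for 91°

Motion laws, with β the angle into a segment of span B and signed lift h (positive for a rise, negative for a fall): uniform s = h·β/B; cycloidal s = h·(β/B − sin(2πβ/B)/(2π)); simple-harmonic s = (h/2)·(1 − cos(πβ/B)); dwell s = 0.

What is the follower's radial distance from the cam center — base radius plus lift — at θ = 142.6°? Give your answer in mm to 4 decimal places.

seg 1 [0°–102°] uniform, h=25: full span → s += 25 → s = 25.0000
seg 2 [102°–131.9°] uniform, h=15: full span → s += 15 → s = 40.0000
seg 3 [131.9°–154.2°] cycloidal, h=29: θ=142.6° here. β=10.7, B=22.3. 29·(0.4798 − sin(2π·0.4798)/(2π)) = 13.3312 → s = 53.3312
radial distance = base radius + s = 43 + 53.3312 = 96.3312

96.3312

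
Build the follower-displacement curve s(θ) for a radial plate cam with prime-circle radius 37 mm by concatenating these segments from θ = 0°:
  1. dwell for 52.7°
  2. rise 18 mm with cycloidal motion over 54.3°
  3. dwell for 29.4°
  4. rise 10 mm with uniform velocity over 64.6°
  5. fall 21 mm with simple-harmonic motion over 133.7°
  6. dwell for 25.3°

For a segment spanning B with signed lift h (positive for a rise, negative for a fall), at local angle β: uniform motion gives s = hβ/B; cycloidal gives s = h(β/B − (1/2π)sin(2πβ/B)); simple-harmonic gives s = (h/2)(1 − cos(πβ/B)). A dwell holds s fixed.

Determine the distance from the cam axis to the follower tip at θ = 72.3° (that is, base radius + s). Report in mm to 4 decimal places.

seg 1 [0°–52.7°] dwell: s stays 0.0000
seg 2 [52.7°–107°] cycloidal, h=18: θ=72.3° here. β=19.6, B=54.3. 18·(0.3610 − sin(2π·0.3610)/(2π)) = 4.3009 → s = 4.3009
radial distance = base radius + s = 37 + 4.3009 = 41.3009

41.3009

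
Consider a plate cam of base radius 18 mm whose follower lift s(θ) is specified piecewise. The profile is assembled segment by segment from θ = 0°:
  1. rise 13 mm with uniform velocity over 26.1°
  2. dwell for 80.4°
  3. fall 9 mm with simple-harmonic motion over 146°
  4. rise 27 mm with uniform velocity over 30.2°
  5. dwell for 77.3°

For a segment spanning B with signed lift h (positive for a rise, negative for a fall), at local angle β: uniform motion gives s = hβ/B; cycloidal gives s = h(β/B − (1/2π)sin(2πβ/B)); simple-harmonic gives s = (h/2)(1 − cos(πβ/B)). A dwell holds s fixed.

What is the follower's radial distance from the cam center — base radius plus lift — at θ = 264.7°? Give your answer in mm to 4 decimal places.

seg 1 [0°–26.1°] uniform, h=13: full span → s += 13 → s = 13.0000
seg 2 [26.1°–106.5°] dwell: s stays 13.0000
seg 3 [106.5°–252.5°] simple-harmonic, h=-9: full span → s += -9 → s = 4.0000
seg 4 [252.5°–282.7°] uniform, h=27: θ=264.7° here. β=12.2, B=30.2. 27·12.2/30.2 = 10.9073 → s = 14.9073
radial distance = base radius + s = 18 + 14.9073 = 32.9073

32.9073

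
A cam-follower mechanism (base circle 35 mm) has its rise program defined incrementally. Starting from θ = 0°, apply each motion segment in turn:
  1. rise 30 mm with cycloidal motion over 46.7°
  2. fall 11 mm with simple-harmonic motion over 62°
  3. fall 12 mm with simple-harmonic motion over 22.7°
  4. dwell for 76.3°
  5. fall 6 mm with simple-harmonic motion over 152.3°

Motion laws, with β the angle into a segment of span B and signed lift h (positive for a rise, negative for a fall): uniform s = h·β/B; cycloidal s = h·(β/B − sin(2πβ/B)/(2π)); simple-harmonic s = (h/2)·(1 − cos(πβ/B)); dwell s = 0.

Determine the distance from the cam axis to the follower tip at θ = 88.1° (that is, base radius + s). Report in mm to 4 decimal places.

seg 1 [0°–46.7°] cycloidal, h=30: full span → s += 30 → s = 30.0000
seg 2 [46.7°–108.7°] simple-harmonic, h=-11: θ=88.1° here. β=41.4, B=62. -11/2·(1 − cos(π·0.6677)) = -8.2661 → s = 21.7339
radial distance = base radius + s = 35 + 21.7339 = 56.7339

56.7339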